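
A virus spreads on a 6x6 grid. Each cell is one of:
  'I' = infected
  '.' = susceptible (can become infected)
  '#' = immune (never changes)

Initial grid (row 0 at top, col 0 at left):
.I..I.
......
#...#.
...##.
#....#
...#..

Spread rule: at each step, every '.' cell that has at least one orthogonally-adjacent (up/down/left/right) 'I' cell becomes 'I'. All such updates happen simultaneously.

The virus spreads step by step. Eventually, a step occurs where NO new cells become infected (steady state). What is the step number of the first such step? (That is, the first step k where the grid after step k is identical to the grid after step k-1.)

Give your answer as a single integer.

Step 0 (initial): 2 infected
Step 1: +6 new -> 8 infected
Step 2: +5 new -> 13 infected
Step 3: +4 new -> 17 infected
Step 4: +4 new -> 21 infected
Step 5: +2 new -> 23 infected
Step 6: +3 new -> 26 infected
Step 7: +1 new -> 27 infected
Step 8: +1 new -> 28 infected
Step 9: +1 new -> 29 infected
Step 10: +0 new -> 29 infected

Answer: 10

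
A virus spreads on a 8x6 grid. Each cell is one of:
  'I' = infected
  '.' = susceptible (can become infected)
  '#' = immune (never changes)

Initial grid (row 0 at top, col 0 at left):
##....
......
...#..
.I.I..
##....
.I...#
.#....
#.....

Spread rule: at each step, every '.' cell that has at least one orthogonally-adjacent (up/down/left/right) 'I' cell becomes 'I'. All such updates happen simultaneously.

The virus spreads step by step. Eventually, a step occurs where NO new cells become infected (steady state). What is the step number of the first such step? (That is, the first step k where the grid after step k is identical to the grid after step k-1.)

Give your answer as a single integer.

Answer: 7

Derivation:
Step 0 (initial): 3 infected
Step 1: +7 new -> 10 infected
Step 2: +10 new -> 20 infected
Step 3: +8 new -> 28 infected
Step 4: +7 new -> 35 infected
Step 5: +4 new -> 39 infected
Step 6: +1 new -> 40 infected
Step 7: +0 new -> 40 infected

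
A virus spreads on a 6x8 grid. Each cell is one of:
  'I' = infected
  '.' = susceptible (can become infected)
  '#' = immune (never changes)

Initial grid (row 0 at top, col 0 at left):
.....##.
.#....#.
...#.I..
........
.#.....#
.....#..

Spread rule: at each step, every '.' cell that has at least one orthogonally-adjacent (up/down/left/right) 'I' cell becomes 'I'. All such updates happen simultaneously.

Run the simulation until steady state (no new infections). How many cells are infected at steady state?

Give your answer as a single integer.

Step 0 (initial): 1 infected
Step 1: +4 new -> 5 infected
Step 2: +5 new -> 10 infected
Step 3: +7 new -> 17 infected
Step 4: +7 new -> 24 infected
Step 5: +6 new -> 30 infected
Step 6: +4 new -> 34 infected
Step 7: +4 new -> 38 infected
Step 8: +2 new -> 40 infected
Step 9: +0 new -> 40 infected

Answer: 40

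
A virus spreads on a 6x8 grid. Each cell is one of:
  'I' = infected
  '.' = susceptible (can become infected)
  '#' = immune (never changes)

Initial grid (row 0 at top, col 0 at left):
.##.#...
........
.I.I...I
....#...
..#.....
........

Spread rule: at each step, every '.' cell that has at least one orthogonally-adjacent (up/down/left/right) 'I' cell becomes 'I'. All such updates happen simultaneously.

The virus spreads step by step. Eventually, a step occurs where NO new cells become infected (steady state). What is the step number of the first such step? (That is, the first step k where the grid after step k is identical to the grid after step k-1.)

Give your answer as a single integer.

Step 0 (initial): 3 infected
Step 1: +10 new -> 13 infected
Step 2: +13 new -> 26 infected
Step 3: +10 new -> 36 infected
Step 4: +6 new -> 42 infected
Step 5: +1 new -> 43 infected
Step 6: +0 new -> 43 infected

Answer: 6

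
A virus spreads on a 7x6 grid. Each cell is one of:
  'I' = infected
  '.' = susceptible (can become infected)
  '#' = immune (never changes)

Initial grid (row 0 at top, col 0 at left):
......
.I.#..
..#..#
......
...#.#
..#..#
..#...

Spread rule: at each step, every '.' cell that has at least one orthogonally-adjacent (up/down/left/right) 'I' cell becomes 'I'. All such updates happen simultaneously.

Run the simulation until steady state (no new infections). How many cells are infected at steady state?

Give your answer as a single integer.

Answer: 34

Derivation:
Step 0 (initial): 1 infected
Step 1: +4 new -> 5 infected
Step 2: +4 new -> 9 infected
Step 3: +4 new -> 13 infected
Step 4: +5 new -> 18 infected
Step 5: +6 new -> 24 infected
Step 6: +5 new -> 29 infected
Step 7: +1 new -> 30 infected
Step 8: +2 new -> 32 infected
Step 9: +2 new -> 34 infected
Step 10: +0 new -> 34 infected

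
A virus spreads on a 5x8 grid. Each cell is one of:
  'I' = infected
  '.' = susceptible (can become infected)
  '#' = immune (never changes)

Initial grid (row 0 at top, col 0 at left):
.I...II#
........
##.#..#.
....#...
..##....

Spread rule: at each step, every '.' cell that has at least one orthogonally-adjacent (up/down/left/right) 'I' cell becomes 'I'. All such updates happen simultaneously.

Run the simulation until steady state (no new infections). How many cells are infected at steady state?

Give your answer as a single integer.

Step 0 (initial): 3 infected
Step 1: +6 new -> 9 infected
Step 2: +6 new -> 15 infected
Step 3: +5 new -> 20 infected
Step 4: +4 new -> 24 infected
Step 5: +5 new -> 29 infected
Step 6: +2 new -> 31 infected
Step 7: +1 new -> 32 infected
Step 8: +0 new -> 32 infected

Answer: 32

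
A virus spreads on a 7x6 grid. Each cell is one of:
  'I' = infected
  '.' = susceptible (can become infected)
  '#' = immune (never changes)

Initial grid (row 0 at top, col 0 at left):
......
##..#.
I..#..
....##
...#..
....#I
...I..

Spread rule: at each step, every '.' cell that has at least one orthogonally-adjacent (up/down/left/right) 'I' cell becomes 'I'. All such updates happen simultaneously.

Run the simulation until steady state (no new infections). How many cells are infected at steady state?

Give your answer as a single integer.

Answer: 34

Derivation:
Step 0 (initial): 3 infected
Step 1: +7 new -> 10 infected
Step 2: +6 new -> 16 infected
Step 3: +7 new -> 23 infected
Step 4: +3 new -> 26 infected
Step 5: +2 new -> 28 infected
Step 6: +2 new -> 30 infected
Step 7: +1 new -> 31 infected
Step 8: +1 new -> 32 infected
Step 9: +1 new -> 33 infected
Step 10: +1 new -> 34 infected
Step 11: +0 new -> 34 infected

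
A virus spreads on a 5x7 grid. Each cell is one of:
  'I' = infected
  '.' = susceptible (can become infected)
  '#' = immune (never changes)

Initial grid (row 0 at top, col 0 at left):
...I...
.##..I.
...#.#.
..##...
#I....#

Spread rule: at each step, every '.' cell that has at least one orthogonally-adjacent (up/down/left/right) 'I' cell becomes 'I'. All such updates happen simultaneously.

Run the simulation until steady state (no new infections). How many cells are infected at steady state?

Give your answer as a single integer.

Step 0 (initial): 3 infected
Step 1: +8 new -> 11 infected
Step 2: +7 new -> 18 infected
Step 3: +6 new -> 24 infected
Step 4: +3 new -> 27 infected
Step 5: +0 new -> 27 infected

Answer: 27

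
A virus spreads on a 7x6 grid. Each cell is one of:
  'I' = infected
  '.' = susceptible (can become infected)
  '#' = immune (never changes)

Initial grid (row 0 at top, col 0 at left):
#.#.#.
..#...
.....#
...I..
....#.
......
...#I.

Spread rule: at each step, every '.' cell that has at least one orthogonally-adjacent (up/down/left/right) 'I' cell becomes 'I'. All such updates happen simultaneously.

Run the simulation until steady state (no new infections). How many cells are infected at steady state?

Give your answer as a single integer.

Step 0 (initial): 2 infected
Step 1: +6 new -> 8 infected
Step 2: +8 new -> 16 infected
Step 3: +7 new -> 23 infected
Step 4: +6 new -> 29 infected
Step 5: +5 new -> 34 infected
Step 6: +1 new -> 35 infected
Step 7: +0 new -> 35 infected

Answer: 35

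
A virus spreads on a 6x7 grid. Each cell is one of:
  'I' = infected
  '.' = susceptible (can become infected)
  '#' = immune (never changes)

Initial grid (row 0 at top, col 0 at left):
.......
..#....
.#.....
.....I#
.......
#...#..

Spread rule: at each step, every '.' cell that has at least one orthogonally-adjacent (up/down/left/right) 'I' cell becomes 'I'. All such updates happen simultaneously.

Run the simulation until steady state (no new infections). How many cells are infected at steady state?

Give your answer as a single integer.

Step 0 (initial): 1 infected
Step 1: +3 new -> 4 infected
Step 2: +7 new -> 11 infected
Step 3: +7 new -> 18 infected
Step 4: +7 new -> 25 infected
Step 5: +4 new -> 29 infected
Step 6: +4 new -> 33 infected
Step 7: +2 new -> 35 infected
Step 8: +2 new -> 37 infected
Step 9: +0 new -> 37 infected

Answer: 37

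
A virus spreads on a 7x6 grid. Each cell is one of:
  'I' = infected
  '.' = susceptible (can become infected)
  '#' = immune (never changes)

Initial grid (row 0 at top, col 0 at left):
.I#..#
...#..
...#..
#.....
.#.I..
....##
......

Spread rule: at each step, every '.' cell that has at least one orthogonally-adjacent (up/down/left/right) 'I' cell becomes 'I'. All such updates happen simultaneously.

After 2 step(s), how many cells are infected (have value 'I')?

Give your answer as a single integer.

Answer: 16

Derivation:
Step 0 (initial): 2 infected
Step 1: +6 new -> 8 infected
Step 2: +8 new -> 16 infected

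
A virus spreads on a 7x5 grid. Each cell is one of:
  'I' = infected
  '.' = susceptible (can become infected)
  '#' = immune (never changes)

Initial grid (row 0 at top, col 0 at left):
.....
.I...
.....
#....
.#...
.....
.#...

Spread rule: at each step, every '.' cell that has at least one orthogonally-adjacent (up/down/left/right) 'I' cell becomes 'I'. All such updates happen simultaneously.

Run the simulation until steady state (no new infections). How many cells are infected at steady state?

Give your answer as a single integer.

Step 0 (initial): 1 infected
Step 1: +4 new -> 5 infected
Step 2: +6 new -> 11 infected
Step 3: +4 new -> 15 infected
Step 4: +4 new -> 19 infected
Step 5: +3 new -> 22 infected
Step 6: +4 new -> 26 infected
Step 7: +3 new -> 29 infected
Step 8: +3 new -> 32 infected
Step 9: +0 new -> 32 infected

Answer: 32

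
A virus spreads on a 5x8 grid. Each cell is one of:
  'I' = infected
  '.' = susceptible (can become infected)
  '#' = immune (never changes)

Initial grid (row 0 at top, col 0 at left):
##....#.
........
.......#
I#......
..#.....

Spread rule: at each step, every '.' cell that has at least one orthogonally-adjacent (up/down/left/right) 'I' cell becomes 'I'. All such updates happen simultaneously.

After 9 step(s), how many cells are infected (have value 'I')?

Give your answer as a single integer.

Answer: 32

Derivation:
Step 0 (initial): 1 infected
Step 1: +2 new -> 3 infected
Step 2: +3 new -> 6 infected
Step 3: +2 new -> 8 infected
Step 4: +3 new -> 11 infected
Step 5: +4 new -> 15 infected
Step 6: +5 new -> 20 infected
Step 7: +5 new -> 25 infected
Step 8: +4 new -> 29 infected
Step 9: +3 new -> 32 infected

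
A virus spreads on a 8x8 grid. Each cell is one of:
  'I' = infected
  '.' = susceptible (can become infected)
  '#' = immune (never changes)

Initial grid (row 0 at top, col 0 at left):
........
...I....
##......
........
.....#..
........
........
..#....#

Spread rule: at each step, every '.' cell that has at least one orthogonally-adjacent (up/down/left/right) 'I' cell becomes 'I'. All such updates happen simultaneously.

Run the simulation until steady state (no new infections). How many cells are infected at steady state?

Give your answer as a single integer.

Step 0 (initial): 1 infected
Step 1: +4 new -> 5 infected
Step 2: +7 new -> 12 infected
Step 3: +8 new -> 20 infected
Step 4: +9 new -> 29 infected
Step 5: +8 new -> 37 infected
Step 6: +8 new -> 45 infected
Step 7: +6 new -> 51 infected
Step 8: +5 new -> 56 infected
Step 9: +3 new -> 59 infected
Step 10: +0 new -> 59 infected

Answer: 59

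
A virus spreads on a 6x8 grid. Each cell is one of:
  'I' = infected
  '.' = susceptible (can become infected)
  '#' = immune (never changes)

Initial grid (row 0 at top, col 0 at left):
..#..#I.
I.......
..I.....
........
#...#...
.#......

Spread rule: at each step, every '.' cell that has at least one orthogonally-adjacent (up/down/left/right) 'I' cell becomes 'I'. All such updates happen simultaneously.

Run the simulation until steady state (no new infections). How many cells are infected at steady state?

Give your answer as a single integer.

Step 0 (initial): 3 infected
Step 1: +9 new -> 12 infected
Step 2: +10 new -> 22 infected
Step 3: +9 new -> 31 infected
Step 4: +5 new -> 36 infected
Step 5: +4 new -> 40 infected
Step 6: +2 new -> 42 infected
Step 7: +0 new -> 42 infected

Answer: 42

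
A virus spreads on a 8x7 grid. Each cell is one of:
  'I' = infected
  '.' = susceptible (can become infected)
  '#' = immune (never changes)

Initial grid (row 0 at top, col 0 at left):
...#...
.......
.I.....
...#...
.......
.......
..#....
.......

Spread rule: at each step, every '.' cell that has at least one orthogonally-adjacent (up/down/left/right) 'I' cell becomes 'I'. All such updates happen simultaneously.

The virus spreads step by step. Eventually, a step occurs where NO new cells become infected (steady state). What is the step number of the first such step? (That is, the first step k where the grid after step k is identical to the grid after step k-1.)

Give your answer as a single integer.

Answer: 11

Derivation:
Step 0 (initial): 1 infected
Step 1: +4 new -> 5 infected
Step 2: +7 new -> 12 infected
Step 3: +7 new -> 19 infected
Step 4: +7 new -> 26 infected
Step 5: +8 new -> 34 infected
Step 6: +8 new -> 42 infected
Step 7: +5 new -> 47 infected
Step 8: +3 new -> 50 infected
Step 9: +2 new -> 52 infected
Step 10: +1 new -> 53 infected
Step 11: +0 new -> 53 infected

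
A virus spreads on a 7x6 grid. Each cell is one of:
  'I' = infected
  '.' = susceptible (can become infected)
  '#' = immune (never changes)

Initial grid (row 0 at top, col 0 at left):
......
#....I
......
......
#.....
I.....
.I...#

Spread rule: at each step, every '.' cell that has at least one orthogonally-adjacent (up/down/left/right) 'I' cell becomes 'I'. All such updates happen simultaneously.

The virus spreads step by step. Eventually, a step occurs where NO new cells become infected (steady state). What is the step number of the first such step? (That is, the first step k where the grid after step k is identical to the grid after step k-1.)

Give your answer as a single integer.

Step 0 (initial): 3 infected
Step 1: +6 new -> 9 infected
Step 2: +7 new -> 16 infected
Step 3: +9 new -> 25 infected
Step 4: +11 new -> 36 infected
Step 5: +2 new -> 38 infected
Step 6: +1 new -> 39 infected
Step 7: +0 new -> 39 infected

Answer: 7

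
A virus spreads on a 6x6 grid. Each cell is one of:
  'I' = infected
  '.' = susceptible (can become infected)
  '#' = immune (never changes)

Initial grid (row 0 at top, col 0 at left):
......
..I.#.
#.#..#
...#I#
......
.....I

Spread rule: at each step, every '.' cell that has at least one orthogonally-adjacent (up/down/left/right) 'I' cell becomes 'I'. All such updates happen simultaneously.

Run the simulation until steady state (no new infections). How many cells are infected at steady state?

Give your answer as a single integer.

Answer: 30

Derivation:
Step 0 (initial): 3 infected
Step 1: +7 new -> 10 infected
Step 2: +7 new -> 17 infected
Step 3: +5 new -> 22 infected
Step 4: +5 new -> 27 infected
Step 5: +3 new -> 30 infected
Step 6: +0 new -> 30 infected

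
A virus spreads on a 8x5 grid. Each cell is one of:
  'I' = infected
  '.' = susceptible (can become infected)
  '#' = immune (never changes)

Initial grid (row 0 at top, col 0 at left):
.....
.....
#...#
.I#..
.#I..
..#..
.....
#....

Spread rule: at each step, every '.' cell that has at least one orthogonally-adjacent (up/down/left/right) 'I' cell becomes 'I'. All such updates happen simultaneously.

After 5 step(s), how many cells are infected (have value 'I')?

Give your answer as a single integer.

Answer: 32

Derivation:
Step 0 (initial): 2 infected
Step 1: +3 new -> 5 infected
Step 2: +6 new -> 11 infected
Step 3: +8 new -> 19 infected
Step 4: +8 new -> 27 infected
Step 5: +5 new -> 32 infected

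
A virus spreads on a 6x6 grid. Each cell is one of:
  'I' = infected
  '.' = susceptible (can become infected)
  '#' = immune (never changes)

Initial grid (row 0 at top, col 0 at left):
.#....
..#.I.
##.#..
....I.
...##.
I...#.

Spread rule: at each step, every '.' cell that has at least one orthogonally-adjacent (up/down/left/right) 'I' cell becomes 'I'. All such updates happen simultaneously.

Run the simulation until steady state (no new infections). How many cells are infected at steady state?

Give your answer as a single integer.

Step 0 (initial): 3 infected
Step 1: +8 new -> 11 infected
Step 2: +8 new -> 19 infected
Step 3: +6 new -> 25 infected
Step 4: +0 new -> 25 infected

Answer: 25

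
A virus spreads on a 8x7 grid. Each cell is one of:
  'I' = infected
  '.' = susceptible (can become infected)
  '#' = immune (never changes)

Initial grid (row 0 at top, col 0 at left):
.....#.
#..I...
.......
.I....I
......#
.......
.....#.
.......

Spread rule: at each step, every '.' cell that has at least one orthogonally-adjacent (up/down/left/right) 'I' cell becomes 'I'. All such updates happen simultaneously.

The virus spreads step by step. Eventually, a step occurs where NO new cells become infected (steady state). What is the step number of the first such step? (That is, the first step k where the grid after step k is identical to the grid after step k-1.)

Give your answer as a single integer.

Step 0 (initial): 3 infected
Step 1: +10 new -> 13 infected
Step 2: +15 new -> 28 infected
Step 3: +8 new -> 36 infected
Step 4: +7 new -> 43 infected
Step 5: +5 new -> 48 infected
Step 6: +3 new -> 51 infected
Step 7: +1 new -> 52 infected
Step 8: +0 new -> 52 infected

Answer: 8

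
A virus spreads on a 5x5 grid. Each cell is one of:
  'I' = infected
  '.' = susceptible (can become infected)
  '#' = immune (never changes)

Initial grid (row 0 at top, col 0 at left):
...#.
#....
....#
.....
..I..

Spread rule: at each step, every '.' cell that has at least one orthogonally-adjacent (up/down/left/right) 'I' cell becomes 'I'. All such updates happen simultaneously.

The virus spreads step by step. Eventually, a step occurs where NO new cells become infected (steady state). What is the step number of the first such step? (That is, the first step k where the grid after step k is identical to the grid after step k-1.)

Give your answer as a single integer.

Answer: 7

Derivation:
Step 0 (initial): 1 infected
Step 1: +3 new -> 4 infected
Step 2: +5 new -> 9 infected
Step 3: +5 new -> 14 infected
Step 4: +4 new -> 18 infected
Step 5: +2 new -> 20 infected
Step 6: +2 new -> 22 infected
Step 7: +0 new -> 22 infected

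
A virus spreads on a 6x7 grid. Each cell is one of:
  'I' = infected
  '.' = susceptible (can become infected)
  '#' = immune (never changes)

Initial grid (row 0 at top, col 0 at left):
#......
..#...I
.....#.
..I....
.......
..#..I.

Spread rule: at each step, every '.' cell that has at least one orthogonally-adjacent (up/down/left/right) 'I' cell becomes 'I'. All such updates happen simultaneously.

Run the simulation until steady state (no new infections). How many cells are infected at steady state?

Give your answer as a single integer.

Answer: 38

Derivation:
Step 0 (initial): 3 infected
Step 1: +10 new -> 13 infected
Step 2: +13 new -> 26 infected
Step 3: +7 new -> 33 infected
Step 4: +4 new -> 37 infected
Step 5: +1 new -> 38 infected
Step 6: +0 new -> 38 infected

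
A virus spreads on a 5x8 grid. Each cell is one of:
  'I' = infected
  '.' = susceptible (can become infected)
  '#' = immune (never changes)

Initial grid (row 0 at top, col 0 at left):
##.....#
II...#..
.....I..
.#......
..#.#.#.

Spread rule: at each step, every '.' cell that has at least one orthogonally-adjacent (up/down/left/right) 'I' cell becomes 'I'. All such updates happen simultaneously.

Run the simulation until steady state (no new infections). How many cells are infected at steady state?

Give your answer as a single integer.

Step 0 (initial): 3 infected
Step 1: +6 new -> 9 infected
Step 2: +11 new -> 20 infected
Step 3: +8 new -> 28 infected
Step 4: +4 new -> 32 infected
Step 5: +0 new -> 32 infected

Answer: 32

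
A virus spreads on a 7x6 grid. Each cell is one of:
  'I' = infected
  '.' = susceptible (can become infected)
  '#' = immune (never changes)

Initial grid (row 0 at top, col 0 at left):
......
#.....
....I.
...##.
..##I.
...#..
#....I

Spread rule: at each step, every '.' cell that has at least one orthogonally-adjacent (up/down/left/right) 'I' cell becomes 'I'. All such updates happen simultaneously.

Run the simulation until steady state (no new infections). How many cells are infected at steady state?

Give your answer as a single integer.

Step 0 (initial): 3 infected
Step 1: +7 new -> 10 infected
Step 2: +6 new -> 16 infected
Step 3: +6 new -> 22 infected
Step 4: +6 new -> 28 infected
Step 5: +4 new -> 32 infected
Step 6: +3 new -> 35 infected
Step 7: +0 new -> 35 infected

Answer: 35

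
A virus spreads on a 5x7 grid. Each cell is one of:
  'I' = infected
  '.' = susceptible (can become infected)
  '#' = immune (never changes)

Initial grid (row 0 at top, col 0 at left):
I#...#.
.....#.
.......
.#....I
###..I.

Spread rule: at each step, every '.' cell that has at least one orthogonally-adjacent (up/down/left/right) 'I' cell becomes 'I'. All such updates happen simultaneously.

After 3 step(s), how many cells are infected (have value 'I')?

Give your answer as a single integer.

Step 0 (initial): 3 infected
Step 1: +5 new -> 8 infected
Step 2: +6 new -> 14 infected
Step 3: +6 new -> 20 infected

Answer: 20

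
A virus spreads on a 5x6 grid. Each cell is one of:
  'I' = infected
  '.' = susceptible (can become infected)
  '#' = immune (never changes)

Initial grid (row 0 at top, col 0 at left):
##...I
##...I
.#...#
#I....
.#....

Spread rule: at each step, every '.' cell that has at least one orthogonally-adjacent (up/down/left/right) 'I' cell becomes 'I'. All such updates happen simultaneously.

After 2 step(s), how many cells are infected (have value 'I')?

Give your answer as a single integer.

Answer: 12

Derivation:
Step 0 (initial): 3 infected
Step 1: +3 new -> 6 infected
Step 2: +6 new -> 12 infected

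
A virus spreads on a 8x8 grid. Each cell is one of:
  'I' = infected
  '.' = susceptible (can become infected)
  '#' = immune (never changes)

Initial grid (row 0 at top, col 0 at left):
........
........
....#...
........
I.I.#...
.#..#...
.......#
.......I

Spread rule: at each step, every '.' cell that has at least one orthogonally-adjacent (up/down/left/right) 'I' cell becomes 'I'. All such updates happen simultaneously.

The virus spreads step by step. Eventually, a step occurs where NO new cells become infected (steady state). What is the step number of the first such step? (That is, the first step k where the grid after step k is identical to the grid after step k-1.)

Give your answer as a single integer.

Answer: 10

Derivation:
Step 0 (initial): 3 infected
Step 1: +7 new -> 10 infected
Step 2: +9 new -> 19 infected
Step 3: +12 new -> 31 infected
Step 4: +11 new -> 42 infected
Step 5: +7 new -> 49 infected
Step 6: +4 new -> 53 infected
Step 7: +3 new -> 56 infected
Step 8: +2 new -> 58 infected
Step 9: +1 new -> 59 infected
Step 10: +0 new -> 59 infected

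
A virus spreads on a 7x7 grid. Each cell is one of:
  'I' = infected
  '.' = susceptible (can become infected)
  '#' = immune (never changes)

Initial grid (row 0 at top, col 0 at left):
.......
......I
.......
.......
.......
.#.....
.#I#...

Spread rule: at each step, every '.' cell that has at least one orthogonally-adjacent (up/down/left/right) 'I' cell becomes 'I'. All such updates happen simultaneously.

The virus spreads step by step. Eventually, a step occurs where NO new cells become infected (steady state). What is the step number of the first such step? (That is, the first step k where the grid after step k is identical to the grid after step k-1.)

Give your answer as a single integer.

Step 0 (initial): 2 infected
Step 1: +4 new -> 6 infected
Step 2: +6 new -> 12 infected
Step 3: +9 new -> 21 infected
Step 4: +13 new -> 34 infected
Step 5: +7 new -> 41 infected
Step 6: +4 new -> 45 infected
Step 7: +1 new -> 46 infected
Step 8: +0 new -> 46 infected

Answer: 8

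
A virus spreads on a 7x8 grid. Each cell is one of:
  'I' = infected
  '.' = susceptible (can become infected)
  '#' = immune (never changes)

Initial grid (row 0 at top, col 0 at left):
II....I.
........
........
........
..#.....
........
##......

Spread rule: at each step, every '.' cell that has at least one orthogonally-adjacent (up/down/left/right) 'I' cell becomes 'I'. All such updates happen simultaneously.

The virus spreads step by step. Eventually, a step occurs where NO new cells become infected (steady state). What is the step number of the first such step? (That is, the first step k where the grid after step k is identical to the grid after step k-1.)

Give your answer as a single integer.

Answer: 9

Derivation:
Step 0 (initial): 3 infected
Step 1: +6 new -> 9 infected
Step 2: +8 new -> 17 infected
Step 3: +8 new -> 25 infected
Step 4: +8 new -> 33 infected
Step 5: +7 new -> 40 infected
Step 6: +6 new -> 46 infected
Step 7: +5 new -> 51 infected
Step 8: +2 new -> 53 infected
Step 9: +0 new -> 53 infected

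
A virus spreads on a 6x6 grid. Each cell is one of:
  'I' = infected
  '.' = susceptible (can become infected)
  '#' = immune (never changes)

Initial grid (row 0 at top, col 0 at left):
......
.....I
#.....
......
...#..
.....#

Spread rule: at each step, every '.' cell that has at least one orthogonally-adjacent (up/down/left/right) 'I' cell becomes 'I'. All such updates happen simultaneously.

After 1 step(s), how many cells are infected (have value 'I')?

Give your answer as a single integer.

Answer: 4

Derivation:
Step 0 (initial): 1 infected
Step 1: +3 new -> 4 infected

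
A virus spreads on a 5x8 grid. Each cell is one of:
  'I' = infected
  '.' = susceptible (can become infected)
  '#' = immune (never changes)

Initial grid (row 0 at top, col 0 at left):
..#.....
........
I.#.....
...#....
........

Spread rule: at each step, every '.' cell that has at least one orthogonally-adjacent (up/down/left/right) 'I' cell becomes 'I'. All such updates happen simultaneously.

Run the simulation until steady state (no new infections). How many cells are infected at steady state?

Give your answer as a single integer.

Step 0 (initial): 1 infected
Step 1: +3 new -> 4 infected
Step 2: +4 new -> 8 infected
Step 3: +4 new -> 12 infected
Step 4: +2 new -> 14 infected
Step 5: +4 new -> 18 infected
Step 6: +4 new -> 22 infected
Step 7: +5 new -> 27 infected
Step 8: +5 new -> 32 infected
Step 9: +4 new -> 36 infected
Step 10: +1 new -> 37 infected
Step 11: +0 new -> 37 infected

Answer: 37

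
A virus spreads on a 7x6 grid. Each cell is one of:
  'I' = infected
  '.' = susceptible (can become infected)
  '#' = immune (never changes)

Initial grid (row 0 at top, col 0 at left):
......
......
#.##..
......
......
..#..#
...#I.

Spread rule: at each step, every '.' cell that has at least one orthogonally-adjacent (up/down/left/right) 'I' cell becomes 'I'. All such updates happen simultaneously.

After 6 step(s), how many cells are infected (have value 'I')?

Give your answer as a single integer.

Step 0 (initial): 1 infected
Step 1: +2 new -> 3 infected
Step 2: +2 new -> 5 infected
Step 3: +3 new -> 8 infected
Step 4: +4 new -> 12 infected
Step 5: +4 new -> 16 infected
Step 6: +6 new -> 22 infected

Answer: 22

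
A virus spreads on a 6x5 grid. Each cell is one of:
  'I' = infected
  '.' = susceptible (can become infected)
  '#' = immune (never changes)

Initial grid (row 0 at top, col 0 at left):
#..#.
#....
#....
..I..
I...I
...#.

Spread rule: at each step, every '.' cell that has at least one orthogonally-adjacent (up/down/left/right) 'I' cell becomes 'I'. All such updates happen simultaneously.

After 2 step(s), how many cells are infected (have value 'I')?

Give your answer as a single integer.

Answer: 19

Derivation:
Step 0 (initial): 3 infected
Step 1: +10 new -> 13 infected
Step 2: +6 new -> 19 infected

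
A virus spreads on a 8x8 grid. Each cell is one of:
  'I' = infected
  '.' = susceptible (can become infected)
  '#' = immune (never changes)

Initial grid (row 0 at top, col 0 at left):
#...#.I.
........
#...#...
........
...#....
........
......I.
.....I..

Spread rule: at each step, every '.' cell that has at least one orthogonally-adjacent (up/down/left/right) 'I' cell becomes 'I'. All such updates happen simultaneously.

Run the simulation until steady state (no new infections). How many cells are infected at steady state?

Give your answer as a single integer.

Answer: 59

Derivation:
Step 0 (initial): 3 infected
Step 1: +8 new -> 11 infected
Step 2: +9 new -> 20 infected
Step 3: +9 new -> 29 infected
Step 4: +7 new -> 36 infected
Step 5: +7 new -> 43 infected
Step 6: +7 new -> 50 infected
Step 7: +6 new -> 56 infected
Step 8: +2 new -> 58 infected
Step 9: +1 new -> 59 infected
Step 10: +0 new -> 59 infected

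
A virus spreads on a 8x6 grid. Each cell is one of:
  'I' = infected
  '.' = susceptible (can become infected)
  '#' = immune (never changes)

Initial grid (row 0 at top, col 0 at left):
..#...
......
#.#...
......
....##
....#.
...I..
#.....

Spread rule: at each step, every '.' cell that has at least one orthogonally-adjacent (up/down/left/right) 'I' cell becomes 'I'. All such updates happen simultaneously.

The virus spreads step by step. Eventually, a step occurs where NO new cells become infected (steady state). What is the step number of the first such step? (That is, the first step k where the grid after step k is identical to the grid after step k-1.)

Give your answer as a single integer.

Step 0 (initial): 1 infected
Step 1: +4 new -> 5 infected
Step 2: +6 new -> 11 infected
Step 3: +7 new -> 18 infected
Step 4: +5 new -> 23 infected
Step 5: +5 new -> 28 infected
Step 6: +6 new -> 34 infected
Step 7: +3 new -> 37 infected
Step 8: +3 new -> 40 infected
Step 9: +1 new -> 41 infected
Step 10: +0 new -> 41 infected

Answer: 10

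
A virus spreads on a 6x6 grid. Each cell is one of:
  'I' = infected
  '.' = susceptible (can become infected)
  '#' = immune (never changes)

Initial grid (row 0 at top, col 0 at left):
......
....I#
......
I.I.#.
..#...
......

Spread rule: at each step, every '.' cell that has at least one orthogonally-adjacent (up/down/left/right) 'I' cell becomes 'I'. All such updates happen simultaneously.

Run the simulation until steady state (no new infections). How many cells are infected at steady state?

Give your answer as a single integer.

Step 0 (initial): 3 infected
Step 1: +8 new -> 11 infected
Step 2: +10 new -> 21 infected
Step 3: +7 new -> 28 infected
Step 4: +4 new -> 32 infected
Step 5: +1 new -> 33 infected
Step 6: +0 new -> 33 infected

Answer: 33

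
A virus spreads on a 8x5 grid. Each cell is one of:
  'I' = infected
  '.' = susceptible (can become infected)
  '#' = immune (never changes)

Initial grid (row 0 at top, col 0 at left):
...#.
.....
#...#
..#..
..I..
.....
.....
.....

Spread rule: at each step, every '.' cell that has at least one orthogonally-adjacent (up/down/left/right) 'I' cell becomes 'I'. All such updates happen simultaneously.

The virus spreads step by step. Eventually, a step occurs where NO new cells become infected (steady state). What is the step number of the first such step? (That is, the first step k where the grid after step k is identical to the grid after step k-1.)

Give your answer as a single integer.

Answer: 7

Derivation:
Step 0 (initial): 1 infected
Step 1: +3 new -> 4 infected
Step 2: +7 new -> 11 infected
Step 3: +9 new -> 20 infected
Step 4: +7 new -> 27 infected
Step 5: +6 new -> 33 infected
Step 6: +3 new -> 36 infected
Step 7: +0 new -> 36 infected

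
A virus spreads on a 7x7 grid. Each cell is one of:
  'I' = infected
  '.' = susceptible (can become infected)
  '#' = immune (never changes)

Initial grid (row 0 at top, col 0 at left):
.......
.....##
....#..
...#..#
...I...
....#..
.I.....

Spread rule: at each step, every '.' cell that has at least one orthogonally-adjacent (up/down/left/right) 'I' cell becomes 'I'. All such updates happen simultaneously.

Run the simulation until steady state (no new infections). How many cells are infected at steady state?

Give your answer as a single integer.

Answer: 43

Derivation:
Step 0 (initial): 2 infected
Step 1: +6 new -> 8 infected
Step 2: +7 new -> 15 infected
Step 3: +7 new -> 22 infected
Step 4: +7 new -> 29 infected
Step 5: +6 new -> 35 infected
Step 6: +4 new -> 39 infected
Step 7: +2 new -> 41 infected
Step 8: +1 new -> 42 infected
Step 9: +1 new -> 43 infected
Step 10: +0 new -> 43 infected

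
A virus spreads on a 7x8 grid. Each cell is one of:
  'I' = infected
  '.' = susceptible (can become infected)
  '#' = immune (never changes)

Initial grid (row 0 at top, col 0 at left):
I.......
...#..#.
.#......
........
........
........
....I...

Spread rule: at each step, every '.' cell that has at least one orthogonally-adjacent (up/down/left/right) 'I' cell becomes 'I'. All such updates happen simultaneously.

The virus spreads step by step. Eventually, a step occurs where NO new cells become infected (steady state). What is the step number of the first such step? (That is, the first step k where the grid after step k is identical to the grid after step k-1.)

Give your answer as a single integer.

Step 0 (initial): 2 infected
Step 1: +5 new -> 7 infected
Step 2: +8 new -> 15 infected
Step 3: +10 new -> 25 infected
Step 4: +12 new -> 37 infected
Step 5: +9 new -> 46 infected
Step 6: +4 new -> 50 infected
Step 7: +2 new -> 52 infected
Step 8: +1 new -> 53 infected
Step 9: +0 new -> 53 infected

Answer: 9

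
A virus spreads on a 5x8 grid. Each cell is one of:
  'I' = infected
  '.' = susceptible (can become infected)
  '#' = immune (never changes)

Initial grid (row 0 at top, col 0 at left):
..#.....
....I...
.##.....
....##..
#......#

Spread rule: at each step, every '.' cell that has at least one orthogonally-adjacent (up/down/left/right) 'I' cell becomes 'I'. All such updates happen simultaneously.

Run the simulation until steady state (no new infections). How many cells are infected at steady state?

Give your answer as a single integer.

Step 0 (initial): 1 infected
Step 1: +4 new -> 5 infected
Step 2: +6 new -> 11 infected
Step 3: +5 new -> 16 infected
Step 4: +7 new -> 23 infected
Step 5: +7 new -> 30 infected
Step 6: +3 new -> 33 infected
Step 7: +0 new -> 33 infected

Answer: 33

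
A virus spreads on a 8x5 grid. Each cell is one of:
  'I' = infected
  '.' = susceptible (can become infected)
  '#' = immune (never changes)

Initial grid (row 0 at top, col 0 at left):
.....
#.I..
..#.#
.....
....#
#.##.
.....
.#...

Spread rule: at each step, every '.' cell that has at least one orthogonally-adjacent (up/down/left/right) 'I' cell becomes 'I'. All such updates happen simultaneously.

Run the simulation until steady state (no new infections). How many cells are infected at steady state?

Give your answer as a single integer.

Answer: 32

Derivation:
Step 0 (initial): 1 infected
Step 1: +3 new -> 4 infected
Step 2: +5 new -> 9 infected
Step 3: +5 new -> 14 infected
Step 4: +5 new -> 19 infected
Step 5: +3 new -> 22 infected
Step 6: +1 new -> 23 infected
Step 7: +2 new -> 25 infected
Step 8: +3 new -> 28 infected
Step 9: +2 new -> 30 infected
Step 10: +2 new -> 32 infected
Step 11: +0 new -> 32 infected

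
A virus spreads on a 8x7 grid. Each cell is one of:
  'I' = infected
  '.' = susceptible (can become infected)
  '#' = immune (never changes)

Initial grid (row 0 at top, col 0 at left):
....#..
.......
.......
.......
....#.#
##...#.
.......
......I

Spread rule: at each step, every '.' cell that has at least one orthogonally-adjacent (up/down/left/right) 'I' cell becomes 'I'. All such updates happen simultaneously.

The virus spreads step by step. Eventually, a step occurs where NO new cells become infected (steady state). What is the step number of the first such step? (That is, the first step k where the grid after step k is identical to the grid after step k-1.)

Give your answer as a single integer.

Step 0 (initial): 1 infected
Step 1: +2 new -> 3 infected
Step 2: +3 new -> 6 infected
Step 3: +2 new -> 8 infected
Step 4: +3 new -> 11 infected
Step 5: +3 new -> 14 infected
Step 6: +4 new -> 18 infected
Step 7: +3 new -> 21 infected
Step 8: +4 new -> 25 infected
Step 9: +6 new -> 31 infected
Step 10: +8 new -> 39 infected
Step 11: +5 new -> 44 infected
Step 12: +4 new -> 48 infected
Step 13: +2 new -> 50 infected
Step 14: +0 new -> 50 infected

Answer: 14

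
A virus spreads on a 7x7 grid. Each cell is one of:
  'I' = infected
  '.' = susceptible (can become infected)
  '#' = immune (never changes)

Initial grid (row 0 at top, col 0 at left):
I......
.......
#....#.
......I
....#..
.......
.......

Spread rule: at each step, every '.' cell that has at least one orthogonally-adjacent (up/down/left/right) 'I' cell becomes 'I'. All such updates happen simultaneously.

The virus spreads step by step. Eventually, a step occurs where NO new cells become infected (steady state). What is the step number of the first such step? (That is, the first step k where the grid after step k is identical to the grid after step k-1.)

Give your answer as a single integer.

Answer: 9

Derivation:
Step 0 (initial): 2 infected
Step 1: +5 new -> 7 infected
Step 2: +6 new -> 13 infected
Step 3: +9 new -> 22 infected
Step 4: +11 new -> 33 infected
Step 5: +5 new -> 38 infected
Step 6: +4 new -> 42 infected
Step 7: +3 new -> 45 infected
Step 8: +1 new -> 46 infected
Step 9: +0 new -> 46 infected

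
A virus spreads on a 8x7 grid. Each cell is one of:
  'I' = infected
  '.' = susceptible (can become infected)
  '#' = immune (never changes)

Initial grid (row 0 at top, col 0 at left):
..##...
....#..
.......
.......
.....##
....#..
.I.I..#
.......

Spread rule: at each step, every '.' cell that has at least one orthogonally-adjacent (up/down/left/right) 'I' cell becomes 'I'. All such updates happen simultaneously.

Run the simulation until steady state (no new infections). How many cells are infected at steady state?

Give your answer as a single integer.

Answer: 49

Derivation:
Step 0 (initial): 2 infected
Step 1: +7 new -> 9 infected
Step 2: +8 new -> 17 infected
Step 3: +7 new -> 24 infected
Step 4: +7 new -> 31 infected
Step 5: +6 new -> 37 infected
Step 6: +5 new -> 42 infected
Step 7: +3 new -> 45 infected
Step 8: +2 new -> 47 infected
Step 9: +2 new -> 49 infected
Step 10: +0 new -> 49 infected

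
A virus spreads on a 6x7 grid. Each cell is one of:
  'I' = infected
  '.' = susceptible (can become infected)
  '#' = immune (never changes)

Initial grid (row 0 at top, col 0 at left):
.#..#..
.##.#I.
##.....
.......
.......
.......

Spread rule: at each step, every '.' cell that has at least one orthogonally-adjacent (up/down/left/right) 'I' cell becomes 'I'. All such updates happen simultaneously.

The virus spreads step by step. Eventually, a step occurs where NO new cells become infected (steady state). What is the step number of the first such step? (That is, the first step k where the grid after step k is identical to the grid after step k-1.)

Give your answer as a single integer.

Step 0 (initial): 1 infected
Step 1: +3 new -> 4 infected
Step 2: +4 new -> 8 infected
Step 3: +4 new -> 12 infected
Step 4: +6 new -> 18 infected
Step 5: +5 new -> 23 infected
Step 6: +4 new -> 27 infected
Step 7: +3 new -> 30 infected
Step 8: +2 new -> 32 infected
Step 9: +1 new -> 33 infected
Step 10: +0 new -> 33 infected

Answer: 10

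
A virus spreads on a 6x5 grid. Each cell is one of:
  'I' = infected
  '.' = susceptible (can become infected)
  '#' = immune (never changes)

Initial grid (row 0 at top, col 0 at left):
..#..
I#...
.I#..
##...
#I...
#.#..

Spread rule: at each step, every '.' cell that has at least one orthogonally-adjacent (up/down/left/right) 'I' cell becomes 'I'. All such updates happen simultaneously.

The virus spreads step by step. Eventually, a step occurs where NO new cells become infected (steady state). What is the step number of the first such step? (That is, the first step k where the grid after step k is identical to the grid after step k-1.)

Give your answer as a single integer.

Step 0 (initial): 3 infected
Step 1: +4 new -> 7 infected
Step 2: +3 new -> 10 infected
Step 3: +3 new -> 13 infected
Step 4: +3 new -> 16 infected
Step 5: +2 new -> 18 infected
Step 6: +3 new -> 21 infected
Step 7: +1 new -> 22 infected
Step 8: +0 new -> 22 infected

Answer: 8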